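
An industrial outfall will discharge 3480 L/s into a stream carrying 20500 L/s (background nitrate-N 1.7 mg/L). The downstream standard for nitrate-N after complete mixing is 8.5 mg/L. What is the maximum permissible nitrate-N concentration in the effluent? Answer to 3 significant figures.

At the limit, (Qr·Cr + Qe·Cₑ)/(Qr + Qe) = 8.5:
Cₑ = (23980·8.5 − 20500·1.700) / 3480 = 48.56 mg/L.

48.6 mg/L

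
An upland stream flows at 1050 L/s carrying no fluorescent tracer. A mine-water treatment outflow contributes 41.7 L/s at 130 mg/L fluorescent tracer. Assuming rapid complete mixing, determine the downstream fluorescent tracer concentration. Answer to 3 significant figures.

Mass balance: C = (1050·0 + 41.70·130.0) / 1092 = 5421/1092 = 4.966 mg/L.

4.97 mg/L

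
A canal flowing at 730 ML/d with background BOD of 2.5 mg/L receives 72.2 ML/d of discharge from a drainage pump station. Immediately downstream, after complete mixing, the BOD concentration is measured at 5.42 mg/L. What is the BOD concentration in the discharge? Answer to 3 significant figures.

Mass balance: 730.0·2.500 + 72.20·Cₑ = 802.2·5.420
→ Cₑ = (802.2·5.420 − 730.0·2.500) / 72.20 = 34.94 mg/L.

34.9 mg/L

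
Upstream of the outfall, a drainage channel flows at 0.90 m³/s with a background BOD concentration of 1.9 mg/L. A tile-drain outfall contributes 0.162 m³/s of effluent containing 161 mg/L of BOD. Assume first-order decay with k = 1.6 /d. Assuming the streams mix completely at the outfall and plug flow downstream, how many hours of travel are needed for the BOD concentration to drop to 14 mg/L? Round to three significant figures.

9.38 h

Mass balance: C = (0.9000·1.900 + 0.1620·161.0) / 1.062 = 27.79/1.062 = 26.17 mg/L.
26.17·exp(−k·t) = 14 → t = ln(26.17/14)/k = 33780 s = 9.383 h.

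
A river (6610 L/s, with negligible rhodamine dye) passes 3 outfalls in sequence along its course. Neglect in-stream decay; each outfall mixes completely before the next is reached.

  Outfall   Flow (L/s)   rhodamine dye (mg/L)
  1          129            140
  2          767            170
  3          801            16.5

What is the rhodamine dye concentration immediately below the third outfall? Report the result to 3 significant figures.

After outfall 1: Q = 6610 + 129.0 = 6739 L/s; C = (6610·0 + 129.0·140.0)/6739 = 2.680 mg/L.
After outfall 2: Q = 6739 + 767.0 = 7506 L/s; C = (6739·2.680 + 767.0·170.0)/7506 = 19.78 mg/L.
After outfall 3: Q = 7506 + 801.0 = 8307 L/s; C = (7506·19.78 + 801.0·16.50)/8307 = 19.46 mg/L.

19.5 mg/L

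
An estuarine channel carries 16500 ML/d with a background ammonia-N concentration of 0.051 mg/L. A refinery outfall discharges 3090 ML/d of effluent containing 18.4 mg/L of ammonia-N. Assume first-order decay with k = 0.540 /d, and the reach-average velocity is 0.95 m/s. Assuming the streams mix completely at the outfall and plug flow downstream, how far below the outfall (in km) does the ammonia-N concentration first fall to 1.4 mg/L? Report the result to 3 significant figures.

113 km

Flow-weighted average: C = (16500·0.05100 + 3090·18.40) / 19590 = 57700/19590 = 2.945 mg/L.
Set 2.945·exp(−k·t) = 1.4 → t = ln(2.945/1.4)/k = 119000 s = 33.05 h.
Distance = v·t = 0.95·119000 = 113000 m = 113.0 km.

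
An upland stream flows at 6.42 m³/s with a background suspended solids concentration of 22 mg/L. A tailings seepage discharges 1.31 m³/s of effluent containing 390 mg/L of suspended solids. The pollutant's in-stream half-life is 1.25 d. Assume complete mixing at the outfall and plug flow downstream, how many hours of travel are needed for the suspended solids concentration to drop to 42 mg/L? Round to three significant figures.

Mixed concentration C = ΣQC/ΣQ = (6.420·22.00 + 1.310·390.0) / 7.730 = 652.1/7.730 = 84.36 mg/L.
Half-life 1.25 d → k = ln 2 / 1.25 = 0.5545 d⁻¹.
84.36·exp(−k·t) = 42 → t = ln(84.36/42)/k = 108700 s = 30.19 h.

30.2 h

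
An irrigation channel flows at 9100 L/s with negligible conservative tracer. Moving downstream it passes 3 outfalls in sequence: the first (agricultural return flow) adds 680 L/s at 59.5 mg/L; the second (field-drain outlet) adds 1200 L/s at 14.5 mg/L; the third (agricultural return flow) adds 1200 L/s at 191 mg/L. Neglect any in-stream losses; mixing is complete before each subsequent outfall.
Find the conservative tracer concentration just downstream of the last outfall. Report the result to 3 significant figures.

23.6 mg/L

Below outfall 1: Q → 9780 L/s, C = (9100·0 + 680.0·59.50)/9780 = 4.137 mg/L.
Below outfall 2: Q → 10980 L/s, C = (9780·4.137 + 1200·14.50)/10980 = 5.270 mg/L.
Below outfall 3: Q → 12180 L/s, C = (10980·5.270 + 1200·191.0)/12180 = 23.57 mg/L.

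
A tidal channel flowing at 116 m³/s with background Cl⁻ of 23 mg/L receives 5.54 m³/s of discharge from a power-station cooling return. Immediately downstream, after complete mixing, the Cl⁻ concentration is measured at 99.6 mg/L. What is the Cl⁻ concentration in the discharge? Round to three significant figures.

Mass balance: 116.0·23.00 + 5.540·Cₑ = 121.5·99.60
→ Cₑ = (121.5·99.60 − 116.0·23.00) / 5.540 = 1703 mg/L.

1700 mg/L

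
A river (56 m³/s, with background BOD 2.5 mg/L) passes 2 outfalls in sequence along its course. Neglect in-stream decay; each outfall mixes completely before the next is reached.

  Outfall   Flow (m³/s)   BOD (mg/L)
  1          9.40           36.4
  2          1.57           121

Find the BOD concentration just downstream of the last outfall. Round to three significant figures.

10.0 mg/L

After outfall 1: Q = 56.00 + 9.400 = 65.40 m³/s; C = (56.00·2.500 + 9.400·36.40)/65.40 = 7.372 mg/L.
After outfall 2: Q = 65.40 + 1.570 = 66.97 m³/s; C = (65.40·7.372 + 1.570·121.0)/66.97 = 10.04 mg/L.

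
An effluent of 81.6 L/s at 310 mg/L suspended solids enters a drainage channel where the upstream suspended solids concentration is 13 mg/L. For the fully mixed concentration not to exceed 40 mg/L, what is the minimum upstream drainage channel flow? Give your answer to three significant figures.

816 L/s

Set C_mix = 40: (Q·13.00 + 81.60·310.0) / (Q + 81.60) = 40
→ Q = 81.60·(310.0 − 40)/(40 − 13.00) = 816.0 L/s.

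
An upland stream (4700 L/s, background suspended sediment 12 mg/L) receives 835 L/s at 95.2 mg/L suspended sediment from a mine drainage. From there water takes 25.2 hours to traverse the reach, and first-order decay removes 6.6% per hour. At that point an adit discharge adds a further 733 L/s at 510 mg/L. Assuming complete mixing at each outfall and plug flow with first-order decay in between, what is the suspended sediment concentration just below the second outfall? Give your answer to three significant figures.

63.5 mg/L

Conservation of mass: C = (4700·12.00 + 835.0·95.20) / 5535 = 135900/5535 = 24.55 mg/L; combined flow 5535 L/s.
6.6%/h lost → k = −ln(1 − 0.066) = 0.06828 h⁻¹.
After decay, C = 24.55 × e^(−kt) = 24.55 × 0.1790 = 4.394 mg/L.
Second outfall: C = (5535·4.394 + 733.0·510.0)/6268 = 63.52 mg/L.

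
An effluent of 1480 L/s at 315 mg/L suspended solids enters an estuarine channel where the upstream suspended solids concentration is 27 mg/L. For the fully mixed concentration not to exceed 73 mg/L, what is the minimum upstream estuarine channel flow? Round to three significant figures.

7790 L/s

Set C_mix = 73: (Q·27.00 + 1480·315.0) / (Q + 1480) = 73
→ Q = 1480·(315.0 − 73)/(73 − 27.00) = 7786 L/s.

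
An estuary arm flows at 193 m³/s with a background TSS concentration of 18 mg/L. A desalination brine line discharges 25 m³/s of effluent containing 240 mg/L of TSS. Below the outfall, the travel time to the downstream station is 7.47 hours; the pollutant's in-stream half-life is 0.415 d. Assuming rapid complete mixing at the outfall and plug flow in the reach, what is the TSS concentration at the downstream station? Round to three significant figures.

Mass balance: C = (193.0·18.00 + 25.00·240.0) / 218.0 = 9474/218.0 = 43.46 mg/L.
Half-life 0.415 d → k = ln 2 / 0.415 = 1.670 d⁻¹.
After decay, C = 43.46 × e^(−kt) = 43.46 × 0.5946 = 25.84 mg/L.

25.8 mg/L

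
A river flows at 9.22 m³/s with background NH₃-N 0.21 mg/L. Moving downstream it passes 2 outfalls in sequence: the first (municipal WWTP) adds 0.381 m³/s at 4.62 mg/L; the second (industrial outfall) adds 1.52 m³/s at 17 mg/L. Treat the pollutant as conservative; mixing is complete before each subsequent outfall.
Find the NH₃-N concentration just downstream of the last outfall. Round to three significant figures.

2.66 mg/L

Below outfall 1: Q → 9.601 m³/s, C = (9.220·0.2100 + 0.3810·4.620)/9.601 = 0.3850 mg/L.
Below outfall 2: Q → 11.12 m³/s, C = (9.601·0.3850 + 1.520·17.00)/11.12 = 2.656 mg/L.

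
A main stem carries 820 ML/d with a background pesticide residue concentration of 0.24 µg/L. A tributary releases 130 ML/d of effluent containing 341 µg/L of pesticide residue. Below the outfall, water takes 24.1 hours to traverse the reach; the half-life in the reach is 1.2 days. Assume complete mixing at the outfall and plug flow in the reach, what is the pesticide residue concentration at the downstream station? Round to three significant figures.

Mixed concentration C = ΣQC/ΣQ = (820.0·0.2400 + 130.0·341.0) / 950.0 = 44530/950.0 = 46.87 µg/L.
Half-life 1.2 d → k = ln 2 / 1.2 = 0.5776 d⁻¹.
After decay, C = 46.87 × e^(−kt) = 46.87 × 0.5599 = 26.24 µg/L.

26.2 µg/L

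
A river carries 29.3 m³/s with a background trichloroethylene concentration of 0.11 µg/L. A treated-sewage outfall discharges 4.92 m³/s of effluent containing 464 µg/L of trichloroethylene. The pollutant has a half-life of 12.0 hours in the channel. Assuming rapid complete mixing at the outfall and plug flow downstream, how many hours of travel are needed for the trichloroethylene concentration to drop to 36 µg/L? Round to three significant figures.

10.7 h

Flow-weighted average: C = (29.30·0.1100 + 4.920·464.0) / 34.22 = 2286/34.22 = 66.81 µg/L.
Half-life 12.0 h → k = ln 2 / 12.0 = 0.05776 h⁻¹ = 1.386 d⁻¹.
66.81·exp(−k·t) = 36 → t = ln(66.81/36)/k = 38530 s = 10.70 h.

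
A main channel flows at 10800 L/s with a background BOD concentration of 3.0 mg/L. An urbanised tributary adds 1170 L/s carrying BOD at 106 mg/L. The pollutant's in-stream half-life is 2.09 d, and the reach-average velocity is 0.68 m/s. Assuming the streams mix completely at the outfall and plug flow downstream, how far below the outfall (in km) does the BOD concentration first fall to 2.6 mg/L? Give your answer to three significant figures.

Mass balance: C = (10800·3.000 + 1170·106.0) / 11970 = 156400/11970 = 13.07 mg/L.
Half-life 2.09 d → k = ln 2 / 2.09 = 0.3316 d⁻¹.
Set 13.07·exp(−k·t) = 2.6 → t = ln(13.07/2.6)/k = 420600 s = 116.8 h.
Distance = v·t = 0.68·420600 = 286000 m = 286.0 km.

286 km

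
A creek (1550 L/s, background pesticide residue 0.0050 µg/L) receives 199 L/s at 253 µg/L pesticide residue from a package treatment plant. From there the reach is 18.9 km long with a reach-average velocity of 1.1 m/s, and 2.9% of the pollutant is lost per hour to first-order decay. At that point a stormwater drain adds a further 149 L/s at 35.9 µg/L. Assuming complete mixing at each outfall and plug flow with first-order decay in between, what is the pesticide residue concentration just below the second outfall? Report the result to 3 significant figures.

25.9 µg/L

Mixed concentration C = ΣQC/ΣQ = (1550·0.005000 + 199.0·253.0) / 1749 = 50350/1749 = 28.79 µg/L; combined flow 1749 L/s.
Travel time t = 18.9·1000 / 1.1 = 17180 s = 4.773 h.
2.9%/h lost → k = −ln(1 − 0.029) = 0.02943 h⁻¹.
First-order decay: C = 28.79·exp(−k·t) = 28.79·0.8690 = 25.02 µg/L.
At the second outfall, C = (1749·25.02 + 149.0·35.90) / (1749 + 149.0) = 25.87 µg/L.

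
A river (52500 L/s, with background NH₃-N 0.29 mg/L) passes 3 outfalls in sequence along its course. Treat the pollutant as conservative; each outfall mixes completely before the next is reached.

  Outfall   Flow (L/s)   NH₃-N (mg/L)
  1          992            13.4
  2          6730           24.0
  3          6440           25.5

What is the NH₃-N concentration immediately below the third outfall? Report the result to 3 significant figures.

5.31 mg/L

After outfall 1: Q = 52500 + 992.0 = 53490 L/s; C = (52500·0.2900 + 992.0·13.40)/53490 = 0.5331 mg/L.
After outfall 2: Q = 53490 + 6730 = 60220 L/s; C = (53490·0.5331 + 6730·24.00)/60220 = 3.156 mg/L.
After outfall 3: Q = 60220 + 6440 = 66660 L/s; C = (60220·3.156 + 6440·25.50)/66660 = 5.314 mg/L.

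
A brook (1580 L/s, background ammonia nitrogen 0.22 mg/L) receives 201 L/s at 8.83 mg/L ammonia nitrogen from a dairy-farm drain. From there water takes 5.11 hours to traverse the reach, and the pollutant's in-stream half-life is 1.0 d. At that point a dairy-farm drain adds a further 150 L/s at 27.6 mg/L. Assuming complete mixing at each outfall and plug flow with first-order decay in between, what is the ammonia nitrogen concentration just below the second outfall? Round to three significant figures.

Mixed concentration C = ΣQC/ΣQ = (1580·0.2200 + 201.0·8.830) / 1781 = 2122/1781 = 1.192 mg/L; combined flow 1781 L/s.
Half-life 1.0 d → k = ln 2 / 1.0 = 0.6931 d⁻¹.
Applying C = C₀e^(−kt): 1.192 × 0.8628 = 1.028 mg/L.
At the second outfall, C = (1781·1.028 + 150.0·27.60) / (1781 + 150.0) = 3.092 mg/L.

3.09 mg/L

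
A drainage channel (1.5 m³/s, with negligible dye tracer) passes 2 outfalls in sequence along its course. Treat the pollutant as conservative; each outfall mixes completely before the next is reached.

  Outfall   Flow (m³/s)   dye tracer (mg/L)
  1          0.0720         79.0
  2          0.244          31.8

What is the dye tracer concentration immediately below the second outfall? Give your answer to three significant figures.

7.40 mg/L

Below outfall 1: Q → 1.572 m³/s, C = (1.500·0 + 0.07200·79.00)/1.572 = 3.618 mg/L.
Below outfall 2: Q → 1.816 m³/s, C = (1.572·3.618 + 0.2440·31.80)/1.816 = 7.405 mg/L.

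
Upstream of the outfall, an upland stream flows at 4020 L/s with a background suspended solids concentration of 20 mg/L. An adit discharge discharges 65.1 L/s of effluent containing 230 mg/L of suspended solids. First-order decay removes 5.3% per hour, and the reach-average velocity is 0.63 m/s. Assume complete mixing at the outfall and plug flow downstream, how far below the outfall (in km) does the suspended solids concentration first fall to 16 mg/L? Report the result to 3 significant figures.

15.7 km

After mixing, C = (4020·20.00 + 65.10·230.0) / 4085 = 95370/4085 = 23.35 mg/L.
5.3%/h lost → k = −ln(1 − 0.053) = 0.05446 h⁻¹.
Set 23.35·exp(−k·t) = 16 → t = ln(23.35/16)/k = 24980 s = 6.939 h.
Distance = v·t = 0.63·24980 = 15740 m = 15.74 km.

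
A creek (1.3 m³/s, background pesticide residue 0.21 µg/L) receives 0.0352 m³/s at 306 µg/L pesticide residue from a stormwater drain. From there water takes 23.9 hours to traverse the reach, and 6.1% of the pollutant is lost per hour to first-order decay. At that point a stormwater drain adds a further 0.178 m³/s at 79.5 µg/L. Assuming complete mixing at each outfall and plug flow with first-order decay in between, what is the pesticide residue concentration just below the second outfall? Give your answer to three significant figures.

Mass balance: C = (1.300·0.2100 + 0.03520·306.0) / 1.335 = 11.04/1.335 = 8.272 µg/L; combined flow 1.335 m³/s.
6.1%/h lost → k = −ln(1 − 0.061) = 0.06294 h⁻¹.
Applying C = C₀e^(−kt): 8.272 × 0.2222 = 1.838 µg/L.
At the second outfall, C = (1.335·1.838 + 0.1780·79.50) / (1.335 + 0.1780) = 10.97 µg/L.

11.0 µg/L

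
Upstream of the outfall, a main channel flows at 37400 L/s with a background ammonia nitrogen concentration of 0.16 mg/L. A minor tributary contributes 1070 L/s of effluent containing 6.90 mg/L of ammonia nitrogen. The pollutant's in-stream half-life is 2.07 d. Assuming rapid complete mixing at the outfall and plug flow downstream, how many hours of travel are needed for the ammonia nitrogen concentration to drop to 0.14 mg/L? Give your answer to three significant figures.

65.2 h

Mass balance: C = (37400·0.1600 + 1070·6.900) / 38470 = 13370/38470 = 0.3475 mg/L.
Half-life 2.07 d → k = ln 2 / 2.07 = 0.3349 d⁻¹.
0.3475·exp(−k·t) = 0.14 → t = ln(0.3475/0.14)/k = 234500 s = 65.15 h.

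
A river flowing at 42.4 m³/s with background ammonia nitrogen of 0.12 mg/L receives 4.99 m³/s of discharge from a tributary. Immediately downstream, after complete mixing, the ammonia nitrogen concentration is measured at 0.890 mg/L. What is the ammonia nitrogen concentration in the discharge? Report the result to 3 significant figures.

7.43 mg/L

Mass balance: 42.40·0.1200 + 4.990·Cₑ = 47.39·0.8900
→ Cₑ = (47.39·0.8900 − 42.40·0.1200) / 4.990 = 7.433 mg/L.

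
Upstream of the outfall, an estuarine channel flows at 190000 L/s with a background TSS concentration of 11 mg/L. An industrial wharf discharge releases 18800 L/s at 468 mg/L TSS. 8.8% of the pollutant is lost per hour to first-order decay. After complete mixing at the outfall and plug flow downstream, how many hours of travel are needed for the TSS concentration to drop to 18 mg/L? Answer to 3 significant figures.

11.5 h

Conservation of mass: C = (190000·11.00 + 18800·468.0) / 208800 = 10890000/208800 = 52.15 mg/L.
8.8%/h lost → k = −ln(1 − 0.088) = 0.09212 h⁻¹.
52.15·exp(−k·t) = 18 → t = ln(52.15/18)/k = 41570 s = 11.55 h.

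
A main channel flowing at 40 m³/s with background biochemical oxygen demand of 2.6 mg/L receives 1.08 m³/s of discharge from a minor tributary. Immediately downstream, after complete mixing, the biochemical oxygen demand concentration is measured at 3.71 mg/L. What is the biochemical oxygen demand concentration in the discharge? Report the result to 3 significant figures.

Mass balance: 40.00·2.600 + 1.080·Cₑ = 41.08·3.710
→ Cₑ = (41.08·3.710 − 40.00·2.600) / 1.080 = 44.82 mg/L.

44.8 mg/L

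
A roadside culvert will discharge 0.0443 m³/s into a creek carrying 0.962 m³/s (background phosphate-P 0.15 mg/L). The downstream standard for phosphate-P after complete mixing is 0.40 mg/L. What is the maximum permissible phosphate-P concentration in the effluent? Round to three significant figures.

At the limit, (Qr·Cr + Qe·Cₑ)/(Qr + Qe) = 0.40:
Cₑ = (1.006·0.40 − 0.9620·0.1500) / 0.04430 = 5.829 mg/L.

5.83 mg/L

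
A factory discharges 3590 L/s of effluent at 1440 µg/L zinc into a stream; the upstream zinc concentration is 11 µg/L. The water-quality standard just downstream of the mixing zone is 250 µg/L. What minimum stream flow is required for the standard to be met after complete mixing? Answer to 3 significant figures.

17900 L/s

Set C_mix = 250: (Q·11.00 + 3590·1440) / (Q + 3590) = 250
→ Q = 3590·(1440 − 250)/(250 − 11.00) = 17870 L/s.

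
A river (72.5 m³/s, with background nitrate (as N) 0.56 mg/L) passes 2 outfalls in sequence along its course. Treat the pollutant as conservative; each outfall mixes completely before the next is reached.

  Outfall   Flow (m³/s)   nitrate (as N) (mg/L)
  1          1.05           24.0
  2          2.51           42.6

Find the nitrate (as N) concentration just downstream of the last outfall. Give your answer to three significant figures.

After outfall 1: Q = 72.50 + 1.050 = 73.55 m³/s; C = (72.50·0.5600 + 1.050·24.00)/73.55 = 0.8946 mg/L.
After outfall 2: Q = 73.55 + 2.510 = 76.06 m³/s; C = (73.55·0.8946 + 2.510·42.60)/76.06 = 2.271 mg/L.

2.27 mg/L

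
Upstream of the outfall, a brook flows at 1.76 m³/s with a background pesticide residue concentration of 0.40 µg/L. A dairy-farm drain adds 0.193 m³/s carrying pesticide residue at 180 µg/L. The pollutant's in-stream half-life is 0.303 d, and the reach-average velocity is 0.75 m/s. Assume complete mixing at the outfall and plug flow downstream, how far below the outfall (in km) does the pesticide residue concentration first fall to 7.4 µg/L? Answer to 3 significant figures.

Mixed concentration C = ΣQC/ΣQ = (1.760·0.4000 + 0.1930·180.0) / 1.953 = 35.44/1.953 = 18.15 µg/L.
Half-life 0.303 d → k = ln 2 / 0.303 = 2.288 d⁻¹.
Set 18.15·exp(−k·t) = 7.4 → t = ln(18.15/7.4)/k = 33880 s = 9.412 h.
Distance = v·t = 0.75·33880 = 25410 m = 25.41 km.

25.4 km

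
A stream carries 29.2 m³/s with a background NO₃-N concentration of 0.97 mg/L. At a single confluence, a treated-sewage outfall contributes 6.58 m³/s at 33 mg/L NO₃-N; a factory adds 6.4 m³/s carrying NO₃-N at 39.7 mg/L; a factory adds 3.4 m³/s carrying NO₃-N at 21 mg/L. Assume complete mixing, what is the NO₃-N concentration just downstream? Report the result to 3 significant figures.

12.5 mg/L

Mixed concentration C = ΣQC/ΣQ = (29.20·0.9700 + 6.580·33.00 + 6.400·39.70 + 3.400·21.00) / 45.58 = 570.9/45.58 = 12.53 mg/L.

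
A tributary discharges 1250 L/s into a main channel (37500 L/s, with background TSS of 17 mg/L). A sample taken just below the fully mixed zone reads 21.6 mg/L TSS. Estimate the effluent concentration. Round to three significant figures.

160 mg/L

Mass balance: 37500·17.00 + 1250·Cₑ = 38750·21.60
→ Cₑ = (38750·21.60 − 37500·17.00) / 1250 = 159.6 mg/L.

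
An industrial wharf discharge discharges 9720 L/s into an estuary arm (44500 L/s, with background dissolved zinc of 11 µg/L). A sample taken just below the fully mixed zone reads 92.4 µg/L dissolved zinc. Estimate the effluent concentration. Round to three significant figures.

465 µg/L

Mass balance: 44500·11.00 + 9720·Cₑ = 54220·92.40
→ Cₑ = (54220·92.40 − 44500·11.00) / 9720 = 465.1 µg/L.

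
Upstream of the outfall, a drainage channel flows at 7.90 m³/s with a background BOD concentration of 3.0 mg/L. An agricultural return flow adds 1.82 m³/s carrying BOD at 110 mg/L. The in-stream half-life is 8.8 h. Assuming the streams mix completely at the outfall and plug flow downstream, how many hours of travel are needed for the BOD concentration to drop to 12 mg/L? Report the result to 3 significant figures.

8.28 h

After mixing, C = (7.900·3.000 + 1.820·110.0) / 9.720 = 223.9/9.720 = 23.03 mg/L.
Half-life 8.8 h → k = ln 2 / 8.8 = 0.07877 h⁻¹ = 1.890 d⁻¹.
23.03·exp(−k·t) = 12 → t = ln(23.03/12)/k = 29800 s = 8.279 h.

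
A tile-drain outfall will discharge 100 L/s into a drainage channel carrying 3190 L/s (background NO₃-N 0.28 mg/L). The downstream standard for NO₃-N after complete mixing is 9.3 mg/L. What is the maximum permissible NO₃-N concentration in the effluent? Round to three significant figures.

At the limit, (Qr·Cr + Qe·Cₑ)/(Qr + Qe) = 9.3:
Cₑ = (3290·9.3 − 3190·0.2800) / 100.0 = 297.0 mg/L.

297 mg/L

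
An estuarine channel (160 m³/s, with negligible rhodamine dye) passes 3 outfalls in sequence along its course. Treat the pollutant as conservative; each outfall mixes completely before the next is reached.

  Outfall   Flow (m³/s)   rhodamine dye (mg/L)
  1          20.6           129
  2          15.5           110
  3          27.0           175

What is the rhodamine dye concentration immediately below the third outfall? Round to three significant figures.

After outfall 1: Q = 160.0 + 20.60 = 180.6 m³/s; C = (160.0·0 + 20.60·129.0)/180.6 = 14.71 mg/L.
After outfall 2: Q = 180.6 + 15.50 = 196.1 m³/s; C = (180.6·14.71 + 15.50·110.0)/196.1 = 22.25 mg/L.
After outfall 3: Q = 196.1 + 27.00 = 223.1 m³/s; C = (196.1·22.25 + 27.00·175.0)/223.1 = 40.73 mg/L.

40.7 mg/L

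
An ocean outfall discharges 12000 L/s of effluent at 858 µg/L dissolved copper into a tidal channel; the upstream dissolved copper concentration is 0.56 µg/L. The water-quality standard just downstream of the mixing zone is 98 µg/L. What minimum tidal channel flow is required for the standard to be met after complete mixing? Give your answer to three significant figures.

Set C_mix = 98: (Q·0.5600 + 12000·858.0) / (Q + 12000) = 98
→ Q = 12000·(858.0 − 98)/(98 − 0.5600) = 93600 L/s.

93600 L/s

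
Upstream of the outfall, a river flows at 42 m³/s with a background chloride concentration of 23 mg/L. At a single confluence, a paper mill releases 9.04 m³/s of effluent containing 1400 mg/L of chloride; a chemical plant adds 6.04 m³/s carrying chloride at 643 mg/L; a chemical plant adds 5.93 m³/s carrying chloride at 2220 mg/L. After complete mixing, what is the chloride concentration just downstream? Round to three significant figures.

487 mg/L

Mass balance: C = (42.00·23.00 + 9.040·1400 + 6.040·643.0 + 5.930·2220) / 63.01 = 30670/63.01 = 486.8 mg/L.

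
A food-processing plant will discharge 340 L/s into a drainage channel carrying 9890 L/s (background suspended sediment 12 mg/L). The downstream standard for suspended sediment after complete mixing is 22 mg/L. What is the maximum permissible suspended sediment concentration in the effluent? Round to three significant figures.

At the limit, (Qr·Cr + Qe·Cₑ)/(Qr + Qe) = 22:
Cₑ = (10230·22 − 9890·12.00) / 340.0 = 312.9 mg/L.

313 mg/L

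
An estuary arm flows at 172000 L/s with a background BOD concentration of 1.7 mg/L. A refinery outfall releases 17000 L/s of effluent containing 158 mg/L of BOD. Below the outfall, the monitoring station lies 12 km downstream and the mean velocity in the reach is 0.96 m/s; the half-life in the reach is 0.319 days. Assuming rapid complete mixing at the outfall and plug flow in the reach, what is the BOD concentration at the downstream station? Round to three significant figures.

Mixed concentration C = ΣQC/ΣQ = (172000·1.700 + 17000·158.0) / 189000 = 2978000/189000 = 15.76 mg/L.
Travel time t = 12·1000 / 0.96 = 12500 s = 3.472 h.
Half-life 0.319 d → k = ln 2 / 0.319 = 2.173 d⁻¹.
After decay, C = 15.76 × e^(−kt) = 15.76 × 0.7303 = 11.51 mg/L.

11.5 mg/L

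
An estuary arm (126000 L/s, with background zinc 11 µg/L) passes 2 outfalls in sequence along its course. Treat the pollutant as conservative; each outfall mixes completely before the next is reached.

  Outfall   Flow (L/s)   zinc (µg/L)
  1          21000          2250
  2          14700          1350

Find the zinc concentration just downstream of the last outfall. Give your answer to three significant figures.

Below outfall 1: Q → 147000 L/s, C = (126000·11.00 + 21000·2250)/147000 = 330.9 µg/L.
Below outfall 2: Q → 161700 L/s, C = (147000·330.9 + 14700·1350)/161700 = 423.5 µg/L.

424 µg/L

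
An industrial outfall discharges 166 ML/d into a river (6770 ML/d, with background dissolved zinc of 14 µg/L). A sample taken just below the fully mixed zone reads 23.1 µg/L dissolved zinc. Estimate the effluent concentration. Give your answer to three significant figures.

394 µg/L

Mass balance: 6770·14.00 + 166.0·Cₑ = 6936·23.10
→ Cₑ = (6936·23.10 − 6770·14.00) / 166.0 = 394.2 µg/L.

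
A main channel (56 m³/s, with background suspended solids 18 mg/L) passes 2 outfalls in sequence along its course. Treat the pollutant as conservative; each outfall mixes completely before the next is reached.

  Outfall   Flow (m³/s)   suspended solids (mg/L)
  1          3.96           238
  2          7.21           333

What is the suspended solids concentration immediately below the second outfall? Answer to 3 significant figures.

64.8 mg/L

After outfall 1: Q = 56.00 + 3.960 = 59.96 m³/s; C = (56.00·18.00 + 3.960·238.0)/59.96 = 32.53 mg/L.
After outfall 2: Q = 59.96 + 7.210 = 67.17 m³/s; C = (59.96·32.53 + 7.210·333.0)/67.17 = 64.78 mg/L.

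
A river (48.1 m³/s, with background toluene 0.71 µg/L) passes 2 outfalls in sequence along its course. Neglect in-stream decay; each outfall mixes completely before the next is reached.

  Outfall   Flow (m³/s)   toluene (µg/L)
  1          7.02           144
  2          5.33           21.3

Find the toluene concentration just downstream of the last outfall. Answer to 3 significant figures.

Outfall 1: combined Q = 55.12 m³/s; C = (48.10·0.7100 + 7.020·144.0)/55.12 = 18.96 µg/L.
Outfall 2: combined Q = 60.45 m³/s; C = (55.12·18.96 + 5.330·21.30)/60.45 = 19.17 µg/L.

19.2 µg/L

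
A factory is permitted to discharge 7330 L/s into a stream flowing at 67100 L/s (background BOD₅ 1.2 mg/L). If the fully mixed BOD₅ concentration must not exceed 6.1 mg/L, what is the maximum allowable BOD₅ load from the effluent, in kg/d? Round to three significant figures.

32300 kg/d

Mass balance at the limit: 67100·1.200 + 7330·Cₑ = 74430·6.1 → Cₑ = 50.96 mg/L.
7330 L/s = 7.330 m³/s. Load = 7.330 m³/s × 50.96 g/m³ × 86 400 s/d = 32270 kg/d.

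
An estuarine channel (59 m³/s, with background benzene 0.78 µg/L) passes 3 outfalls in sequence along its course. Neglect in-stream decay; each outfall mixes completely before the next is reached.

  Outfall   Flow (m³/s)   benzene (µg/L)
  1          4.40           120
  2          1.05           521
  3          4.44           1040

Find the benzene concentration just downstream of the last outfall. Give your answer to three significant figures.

Below outfall 1: Q → 63.40 m³/s, C = (59.00·0.7800 + 4.400·120.0)/63.40 = 9.054 µg/L.
Below outfall 2: Q → 64.45 m³/s, C = (63.40·9.054 + 1.050·521.0)/64.45 = 17.39 µg/L.
Below outfall 3: Q → 68.89 m³/s, C = (64.45·17.39 + 4.440·1040)/68.89 = 83.30 µg/L.

83.3 µg/L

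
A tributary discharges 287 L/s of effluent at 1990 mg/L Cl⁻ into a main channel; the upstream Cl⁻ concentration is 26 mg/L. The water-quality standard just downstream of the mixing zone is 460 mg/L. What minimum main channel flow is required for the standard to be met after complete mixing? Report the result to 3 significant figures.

Set C_mix = 460: (Q·26.00 + 287.0·1990) / (Q + 287.0) = 460
→ Q = 287.0·(1990 − 460)/(460 − 26.00) = 1012 L/s.

1010 L/s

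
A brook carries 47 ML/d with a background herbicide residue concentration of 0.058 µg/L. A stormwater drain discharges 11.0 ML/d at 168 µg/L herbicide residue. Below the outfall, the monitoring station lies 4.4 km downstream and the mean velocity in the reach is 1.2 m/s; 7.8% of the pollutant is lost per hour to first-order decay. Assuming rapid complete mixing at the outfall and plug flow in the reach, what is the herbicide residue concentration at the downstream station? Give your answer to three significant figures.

29.4 µg/L

Mass balance: C = (47.00·0.05800 + 11.00·168.0) / 58.00 = 1851/58.00 = 31.91 µg/L.
Travel time t = 4.4·1000 / 1.2 = 3667 s = 1.019 h.
7.8%/h lost → k = −ln(1 − 0.078) = 0.08121 h⁻¹.
First-order decay: C = 31.91·exp(−k·t) = 31.91·0.9206 = 29.38 µg/L.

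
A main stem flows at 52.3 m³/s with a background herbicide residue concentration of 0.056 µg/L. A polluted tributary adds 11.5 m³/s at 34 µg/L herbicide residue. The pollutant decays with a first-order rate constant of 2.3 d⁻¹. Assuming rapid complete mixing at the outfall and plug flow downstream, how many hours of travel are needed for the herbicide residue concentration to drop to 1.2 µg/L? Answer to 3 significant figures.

17.1 h

After mixing, C = (52.30·0.05600 + 11.50·34.00) / 63.80 = 393.9/63.80 = 6.174 µg/L.
6.174·exp(−k·t) = 1.2 → t = ln(6.174/1.2)/k = 61540 s = 17.09 h.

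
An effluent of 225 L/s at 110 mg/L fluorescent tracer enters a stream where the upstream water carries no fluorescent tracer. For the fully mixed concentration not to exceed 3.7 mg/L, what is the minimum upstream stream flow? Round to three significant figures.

Set C_mix = 3.7: (Q·0 + 225.0·110.0) / (Q + 225.0) = 3.7
→ Q = 225.0·(110.0 − 3.7)/(3.7 − 0) = 6464 L/s.

6460 L/s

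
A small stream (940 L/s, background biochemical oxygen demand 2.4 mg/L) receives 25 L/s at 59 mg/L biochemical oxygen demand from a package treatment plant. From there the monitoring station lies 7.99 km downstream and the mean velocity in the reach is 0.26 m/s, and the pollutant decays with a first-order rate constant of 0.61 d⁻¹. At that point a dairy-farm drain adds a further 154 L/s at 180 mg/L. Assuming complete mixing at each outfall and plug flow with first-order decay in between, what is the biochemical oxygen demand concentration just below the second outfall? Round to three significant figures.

Mass balance: C = (940.0·2.400 + 25.00·59.00) / 965.0 = 3731/965.0 = 3.866 mg/L; combined flow 965.0 L/s.
Travel time t = 7.99·1000 / 0.26 = 30730 s = 8.536 h.
After decay, C = 3.866 × e^(−kt) = 3.866 × 0.8050 = 3.112 mg/L.
Second outfall: C = (965.0·3.112 + 154.0·180.0)/1119 = 27.46 mg/L.

27.5 mg/L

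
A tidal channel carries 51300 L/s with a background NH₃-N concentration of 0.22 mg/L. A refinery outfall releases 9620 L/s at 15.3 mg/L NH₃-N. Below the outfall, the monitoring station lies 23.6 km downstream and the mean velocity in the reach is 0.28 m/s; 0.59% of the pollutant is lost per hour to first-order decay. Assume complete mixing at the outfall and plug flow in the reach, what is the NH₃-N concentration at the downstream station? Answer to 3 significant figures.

Conservation of mass: C = (51300·0.2200 + 9620·15.30) / 60920 = 158500/60920 = 2.601 mg/L.
Travel time t = 23.6·1000 / 0.28 = 84290 s = 23.41 h.
0.59%/h lost → k = −ln(1 − 0.0059) = 0.005917 h⁻¹.
Decay over the reach: 2.601·exp(−kt) = 2.601·0.8706 = 2.265 mg/L.

2.26 mg/L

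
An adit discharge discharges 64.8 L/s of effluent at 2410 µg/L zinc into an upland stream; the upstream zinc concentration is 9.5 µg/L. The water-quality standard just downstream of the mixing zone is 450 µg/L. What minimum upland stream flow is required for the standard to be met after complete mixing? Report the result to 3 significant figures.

288 L/s

Set C_mix = 450: (Q·9.500 + 64.80·2410) / (Q + 64.80) = 450
→ Q = 64.80·(2410 − 450)/(450 − 9.500) = 288.3 L/s.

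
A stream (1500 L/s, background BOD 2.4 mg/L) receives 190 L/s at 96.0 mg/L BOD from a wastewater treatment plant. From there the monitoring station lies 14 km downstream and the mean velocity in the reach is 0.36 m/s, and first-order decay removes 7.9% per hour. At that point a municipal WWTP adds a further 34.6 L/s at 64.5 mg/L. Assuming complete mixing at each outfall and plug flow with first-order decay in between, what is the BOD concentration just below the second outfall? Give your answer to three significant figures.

Flow-weighted average: C = (1500·2.400 + 190.0·96.00) / 1690 = 21840/1690 = 12.92 mg/L; combined flow 1690 L/s.
Travel time t = 14·1000 / 0.36 = 38890 s = 10.80 h.
7.9%/h lost → k = −ln(1 − 0.079) = 0.08230 h⁻¹.
First-order decay: C = 12.92·exp(−k·t) = 12.92·0.4111 = 5.312 mg/L.
At the second outfall, C = (1690·5.312 + 34.60·64.50) / (1690 + 34.60) = 6.500 mg/L.

6.50 mg/L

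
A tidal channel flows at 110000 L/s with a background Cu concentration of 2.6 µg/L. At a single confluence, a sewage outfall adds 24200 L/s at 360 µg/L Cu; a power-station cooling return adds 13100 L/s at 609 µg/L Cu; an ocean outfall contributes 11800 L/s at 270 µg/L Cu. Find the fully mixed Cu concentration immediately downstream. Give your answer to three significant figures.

127 µg/L

After mixing, C = (110000·2.600 + 24200·360.0 + 13100·609.0 + 11800·270.0) / 159100 = 20160000/159100 = 126.7 µg/L.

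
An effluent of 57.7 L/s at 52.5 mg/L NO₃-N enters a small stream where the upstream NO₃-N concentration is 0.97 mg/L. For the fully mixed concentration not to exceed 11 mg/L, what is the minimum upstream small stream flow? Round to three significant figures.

239 L/s

Set C_mix = 11: (Q·0.9700 + 57.70·52.50) / (Q + 57.70) = 11
→ Q = 57.70·(52.50 − 11)/(11 − 0.9700) = 238.7 L/s.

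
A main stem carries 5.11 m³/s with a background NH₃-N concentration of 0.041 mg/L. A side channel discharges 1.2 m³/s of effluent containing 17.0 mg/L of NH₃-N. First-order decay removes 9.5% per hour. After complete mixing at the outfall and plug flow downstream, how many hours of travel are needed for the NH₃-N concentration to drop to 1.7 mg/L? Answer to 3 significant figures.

Mixed concentration C = ΣQC/ΣQ = (5.110·0.04100 + 1.200·17.00) / 6.310 = 20.61/6.310 = 3.266 mg/L.
9.5%/h lost → k = −ln(1 − 0.095) = 0.09982 h⁻¹.
3.266·exp(−k·t) = 1.7 → t = ln(3.266/1.7)/k = 23550 s = 6.542 h.

6.54 h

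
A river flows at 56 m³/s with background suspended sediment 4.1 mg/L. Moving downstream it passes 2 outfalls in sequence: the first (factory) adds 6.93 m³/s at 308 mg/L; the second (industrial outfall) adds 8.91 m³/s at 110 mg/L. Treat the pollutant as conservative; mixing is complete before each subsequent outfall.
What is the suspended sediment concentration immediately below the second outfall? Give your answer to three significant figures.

Below outfall 1: Q → 62.93 m³/s, C = (56.00·4.100 + 6.930·308.0)/62.93 = 37.57 mg/L.
Below outfall 2: Q → 71.84 m³/s, C = (62.93·37.57 + 8.910·110.0)/71.84 = 46.55 mg/L.

46.5 mg/L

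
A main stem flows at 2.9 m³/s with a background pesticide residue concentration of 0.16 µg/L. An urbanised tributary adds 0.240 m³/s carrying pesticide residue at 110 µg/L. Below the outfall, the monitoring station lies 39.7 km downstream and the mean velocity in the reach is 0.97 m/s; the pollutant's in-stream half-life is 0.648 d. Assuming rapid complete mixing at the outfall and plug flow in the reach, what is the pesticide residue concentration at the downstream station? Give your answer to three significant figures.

Flow-weighted average: C = (2.900·0.1600 + 0.2400·110.0) / 3.140 = 26.86/3.140 = 8.555 µg/L.
Travel time t = 39.7·1000 / 0.97 = 40930 s = 11.37 h.
Half-life 0.648 d → k = ln 2 / 0.648 = 1.070 d⁻¹.
Applying C = C₀e^(−kt): 8.555 × 0.6025 = 5.154 µg/L.

5.15 µg/L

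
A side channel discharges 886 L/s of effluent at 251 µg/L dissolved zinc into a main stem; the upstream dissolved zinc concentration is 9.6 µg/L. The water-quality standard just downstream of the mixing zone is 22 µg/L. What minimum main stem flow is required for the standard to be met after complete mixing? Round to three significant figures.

Set C_mix = 22: (Q·9.600 + 886.0·251.0) / (Q + 886.0) = 22
→ Q = 886.0·(251.0 − 22)/(22 − 9.600) = 16360 L/s.

16400 L/s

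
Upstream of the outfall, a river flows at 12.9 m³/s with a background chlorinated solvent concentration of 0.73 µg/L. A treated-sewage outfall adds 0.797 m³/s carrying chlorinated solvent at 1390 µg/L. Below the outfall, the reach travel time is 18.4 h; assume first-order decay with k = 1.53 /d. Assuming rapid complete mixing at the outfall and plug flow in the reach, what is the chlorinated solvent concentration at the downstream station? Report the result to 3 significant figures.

25.2 µg/L

After mixing, C = (12.90·0.7300 + 0.7970·1390) / 13.70 = 1117/13.70 = 81.57 µg/L.
First-order decay: C = 81.57·exp(−k·t) = 81.57·0.3094 = 25.24 µg/L.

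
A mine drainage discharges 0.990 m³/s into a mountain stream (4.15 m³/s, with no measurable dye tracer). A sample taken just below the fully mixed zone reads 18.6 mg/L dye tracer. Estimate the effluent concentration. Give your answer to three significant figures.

Mass balance: 4.150·0 + 0.9900·Cₑ = 5.140·18.60
→ Cₑ = (5.140·18.60 − 4.150·0) / 0.9900 = 96.57 mg/L.

96.6 mg/L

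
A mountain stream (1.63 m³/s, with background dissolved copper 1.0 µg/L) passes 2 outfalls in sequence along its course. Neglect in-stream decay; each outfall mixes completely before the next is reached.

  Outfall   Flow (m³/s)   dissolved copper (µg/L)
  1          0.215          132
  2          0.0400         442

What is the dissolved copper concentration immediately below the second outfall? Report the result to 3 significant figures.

25.3 µg/L

Below outfall 1: Q → 1.845 m³/s, C = (1.630·1.000 + 0.2150·132.0)/1.845 = 16.27 µg/L.
Below outfall 2: Q → 1.885 m³/s, C = (1.845·16.27 + 0.04000·442.0)/1.885 = 25.30 µg/L.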